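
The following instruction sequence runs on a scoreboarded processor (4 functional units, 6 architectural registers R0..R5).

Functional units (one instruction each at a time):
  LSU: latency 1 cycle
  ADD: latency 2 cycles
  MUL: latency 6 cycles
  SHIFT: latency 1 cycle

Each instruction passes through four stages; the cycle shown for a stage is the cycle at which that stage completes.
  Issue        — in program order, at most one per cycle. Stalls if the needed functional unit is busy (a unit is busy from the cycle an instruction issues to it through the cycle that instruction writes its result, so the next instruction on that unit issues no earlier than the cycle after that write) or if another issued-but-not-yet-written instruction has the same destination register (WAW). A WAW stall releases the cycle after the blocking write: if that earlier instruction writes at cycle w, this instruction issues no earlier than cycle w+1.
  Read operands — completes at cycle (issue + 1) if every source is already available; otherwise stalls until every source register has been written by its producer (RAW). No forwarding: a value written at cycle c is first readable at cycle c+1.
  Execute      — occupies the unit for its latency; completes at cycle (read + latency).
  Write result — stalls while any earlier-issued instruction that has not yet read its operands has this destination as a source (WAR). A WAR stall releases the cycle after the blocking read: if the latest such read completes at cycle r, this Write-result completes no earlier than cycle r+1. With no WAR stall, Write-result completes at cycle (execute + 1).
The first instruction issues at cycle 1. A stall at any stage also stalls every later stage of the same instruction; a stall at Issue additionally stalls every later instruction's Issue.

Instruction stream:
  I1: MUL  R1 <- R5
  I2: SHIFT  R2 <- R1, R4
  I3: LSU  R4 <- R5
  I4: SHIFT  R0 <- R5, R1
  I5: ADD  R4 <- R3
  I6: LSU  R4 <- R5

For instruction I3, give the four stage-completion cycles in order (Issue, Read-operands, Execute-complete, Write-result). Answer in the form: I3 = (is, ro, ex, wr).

t=1  issue I1 (MUL)
t=2  I1 read-ops, issue I2 (SHIFT)
t=3  issue I3 (LSU)
t=4  I3 read-ops
t=5  I3 finished on LSU
t=8  I1 finished on MUL
t=9  I1→R1
t=10  I2 read-ops
t=11  I2 finished on SHIFT, I3→R4
t=12  I2→R2
t=13  issue I4 (SHIFT)
t=14  I4 read-ops, issue I5 (ADD)
t=15  I4 finished on SHIFT, I5 read-ops
t=16  I4→R0
t=17  I5 finished on ADD
t=18  I5→R4
t=19  issue I6 (LSU)
t=20  I6 read-ops
t=21  I6 finished on LSU
t=22  I6→R4

I3 = (3, 4, 5, 11)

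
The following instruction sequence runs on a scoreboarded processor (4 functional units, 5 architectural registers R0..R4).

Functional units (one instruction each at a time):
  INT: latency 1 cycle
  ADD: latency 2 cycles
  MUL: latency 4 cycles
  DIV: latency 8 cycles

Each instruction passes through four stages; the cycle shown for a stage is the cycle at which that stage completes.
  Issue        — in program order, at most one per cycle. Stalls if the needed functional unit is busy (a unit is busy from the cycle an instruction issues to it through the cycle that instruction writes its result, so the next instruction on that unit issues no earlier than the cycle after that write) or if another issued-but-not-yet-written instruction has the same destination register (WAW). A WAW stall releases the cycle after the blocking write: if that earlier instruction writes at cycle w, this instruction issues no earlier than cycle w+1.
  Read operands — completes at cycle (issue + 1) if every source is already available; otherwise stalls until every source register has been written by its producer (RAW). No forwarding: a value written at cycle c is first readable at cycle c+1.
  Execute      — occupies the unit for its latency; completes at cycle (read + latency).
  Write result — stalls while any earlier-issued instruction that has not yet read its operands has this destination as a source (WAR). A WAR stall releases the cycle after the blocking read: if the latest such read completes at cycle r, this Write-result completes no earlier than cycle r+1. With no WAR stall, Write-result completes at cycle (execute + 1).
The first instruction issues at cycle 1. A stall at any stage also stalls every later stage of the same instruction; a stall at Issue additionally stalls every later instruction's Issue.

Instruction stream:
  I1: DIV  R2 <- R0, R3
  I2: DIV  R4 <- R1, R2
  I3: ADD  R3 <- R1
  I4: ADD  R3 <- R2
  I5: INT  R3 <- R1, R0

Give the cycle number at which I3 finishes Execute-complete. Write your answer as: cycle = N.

cycle = 16

I1: IS=1 RO=2 EX=10 WR=11
I2: IS=12 RO=13 EX=21 WR=22  [struct: DIV busy until I1 writes@11]
I3: IS=13 RO=14 EX=16 WR=17
I4: IS=18 RO=19 EX=21 WR=22  [struct: ADD busy until I3 writes@17]
I5: IS=23 RO=24 EX=25 WR=26  [WAW R3: wait I4 write@22]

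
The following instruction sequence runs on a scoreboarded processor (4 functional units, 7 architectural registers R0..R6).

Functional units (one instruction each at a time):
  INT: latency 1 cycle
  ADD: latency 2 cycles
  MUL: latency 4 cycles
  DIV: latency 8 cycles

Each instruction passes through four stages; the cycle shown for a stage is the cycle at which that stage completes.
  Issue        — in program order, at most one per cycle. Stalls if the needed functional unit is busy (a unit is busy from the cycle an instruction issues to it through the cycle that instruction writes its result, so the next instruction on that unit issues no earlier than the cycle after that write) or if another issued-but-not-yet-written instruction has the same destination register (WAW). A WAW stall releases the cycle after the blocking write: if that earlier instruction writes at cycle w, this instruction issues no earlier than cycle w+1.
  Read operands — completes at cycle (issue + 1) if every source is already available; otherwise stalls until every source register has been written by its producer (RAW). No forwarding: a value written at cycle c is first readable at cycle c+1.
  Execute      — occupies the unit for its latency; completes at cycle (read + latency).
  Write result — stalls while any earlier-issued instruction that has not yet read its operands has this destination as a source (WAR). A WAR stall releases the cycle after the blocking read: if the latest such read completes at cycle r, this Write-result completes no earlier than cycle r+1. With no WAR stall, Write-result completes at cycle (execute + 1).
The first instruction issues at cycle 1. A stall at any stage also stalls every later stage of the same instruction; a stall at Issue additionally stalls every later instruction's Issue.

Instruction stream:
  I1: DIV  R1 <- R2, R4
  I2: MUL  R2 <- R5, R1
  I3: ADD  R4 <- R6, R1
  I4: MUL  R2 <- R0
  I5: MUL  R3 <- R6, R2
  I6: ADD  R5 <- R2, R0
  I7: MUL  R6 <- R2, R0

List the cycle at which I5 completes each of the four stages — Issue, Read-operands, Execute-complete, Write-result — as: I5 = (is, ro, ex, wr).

I5 = (25, 26, 30, 31)

I1 -> (1, 2, 10, 11)
I2 -> (2, 12, 16, 17)  // RAW R1: wait I1 write@11
I3 -> (3, 12, 14, 15)  // RAW R1: wait I1 write@11
I4 -> (18, 19, 23, 24)  // struct: MUL busy until I2 writes@17
I5 -> (25, 26, 30, 31)  // struct: MUL busy until I4 writes@24
I6 -> (26, 27, 29, 30)
I7 -> (32, 33, 37, 38)  // struct: MUL busy until I5 writes@31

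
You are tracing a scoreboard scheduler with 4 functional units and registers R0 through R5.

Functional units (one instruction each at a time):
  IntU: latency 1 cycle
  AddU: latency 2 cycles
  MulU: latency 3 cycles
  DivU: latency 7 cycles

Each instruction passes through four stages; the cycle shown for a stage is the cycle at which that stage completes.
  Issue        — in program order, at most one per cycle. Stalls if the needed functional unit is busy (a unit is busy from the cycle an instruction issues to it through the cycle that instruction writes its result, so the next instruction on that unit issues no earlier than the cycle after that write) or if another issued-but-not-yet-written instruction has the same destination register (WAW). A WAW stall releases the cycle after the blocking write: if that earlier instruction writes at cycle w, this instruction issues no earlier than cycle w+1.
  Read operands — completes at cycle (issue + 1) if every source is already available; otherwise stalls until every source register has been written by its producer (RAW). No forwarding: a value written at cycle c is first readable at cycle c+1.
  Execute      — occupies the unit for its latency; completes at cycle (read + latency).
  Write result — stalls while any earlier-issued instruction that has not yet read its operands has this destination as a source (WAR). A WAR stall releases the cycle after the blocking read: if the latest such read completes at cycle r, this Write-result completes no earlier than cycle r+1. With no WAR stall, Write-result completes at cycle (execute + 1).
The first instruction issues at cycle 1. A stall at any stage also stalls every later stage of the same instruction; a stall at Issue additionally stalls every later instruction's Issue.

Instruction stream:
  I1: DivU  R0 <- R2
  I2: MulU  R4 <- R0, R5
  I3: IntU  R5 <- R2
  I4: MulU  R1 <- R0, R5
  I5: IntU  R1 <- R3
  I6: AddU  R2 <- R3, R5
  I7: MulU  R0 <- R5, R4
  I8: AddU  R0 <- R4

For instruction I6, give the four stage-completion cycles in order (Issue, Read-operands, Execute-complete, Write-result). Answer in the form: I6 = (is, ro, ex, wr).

I6 = (23, 24, 26, 27)

t=1  I1 issues→DivU
t=2  I1 reads; I2 issues→MulU
t=3  I3 issues→IntU
t=4  I3 reads
t=5  I3 exec-done
t=9  I1 exec-done
t=10  I1 writes R0
t=11  I2 reads
t=12  I3 writes R5
t=14  I2 exec-done
t=15  I2 writes R4
t=16  I4 issues→MulU
t=17  I4 reads
t=20  I4 exec-done
t=21  I4 writes R1
t=22  I5 issues→IntU
t=23  I5 reads; I6 issues→AddU
t=24  I5 exec-done; I6 reads; I7 issues→MulU
t=25  I5 writes R1; I7 reads
t=26  I6 exec-done
t=27  I6 writes R2
t=28  I7 exec-done
t=29  I7 writes R0
t=30  I8 issues→AddU
t=31  I8 reads
t=33  I8 exec-done
t=34  I8 writes R0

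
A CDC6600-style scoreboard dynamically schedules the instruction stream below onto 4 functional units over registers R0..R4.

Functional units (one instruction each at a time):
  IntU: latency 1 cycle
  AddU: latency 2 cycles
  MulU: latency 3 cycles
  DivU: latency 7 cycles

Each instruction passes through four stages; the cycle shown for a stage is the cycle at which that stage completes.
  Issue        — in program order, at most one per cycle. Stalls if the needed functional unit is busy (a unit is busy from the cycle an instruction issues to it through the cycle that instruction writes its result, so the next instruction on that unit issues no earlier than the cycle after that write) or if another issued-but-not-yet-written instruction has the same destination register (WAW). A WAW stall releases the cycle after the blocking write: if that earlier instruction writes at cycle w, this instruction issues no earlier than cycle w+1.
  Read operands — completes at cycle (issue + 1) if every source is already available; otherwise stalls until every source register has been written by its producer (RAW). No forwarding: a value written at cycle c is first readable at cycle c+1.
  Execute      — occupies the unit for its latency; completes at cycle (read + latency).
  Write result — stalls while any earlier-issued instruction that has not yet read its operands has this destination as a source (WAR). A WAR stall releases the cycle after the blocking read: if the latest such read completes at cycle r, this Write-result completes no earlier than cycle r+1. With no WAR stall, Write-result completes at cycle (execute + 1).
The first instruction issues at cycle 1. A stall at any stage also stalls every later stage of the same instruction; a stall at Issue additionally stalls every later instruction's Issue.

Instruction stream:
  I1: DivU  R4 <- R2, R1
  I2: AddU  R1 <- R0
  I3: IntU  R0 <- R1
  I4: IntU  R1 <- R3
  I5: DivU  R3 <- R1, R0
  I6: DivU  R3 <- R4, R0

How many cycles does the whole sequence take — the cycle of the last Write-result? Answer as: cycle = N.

cycle = 32

t=1  I1 dispatched to DivU
t=2  I1 operands ready · I2 dispatched to AddU
t=3  I2 operands ready · I3 dispatched to IntU
t=5  I2 complete
t=6  R1←I2
t=7  I3 operands ready
t=8  I3 complete
t=9  I1 complete · R0←I3
t=10  R4←I1 · I4 dispatched to IntU
t=11  I4 operands ready · I5 dispatched to DivU
t=12  I4 complete
t=13  R1←I4
t=14  I5 operands ready
t=21  I5 complete
t=22  R3←I5
t=23  I6 dispatched to DivU
t=24  I6 operands ready
t=31  I6 complete
t=32  R3←I6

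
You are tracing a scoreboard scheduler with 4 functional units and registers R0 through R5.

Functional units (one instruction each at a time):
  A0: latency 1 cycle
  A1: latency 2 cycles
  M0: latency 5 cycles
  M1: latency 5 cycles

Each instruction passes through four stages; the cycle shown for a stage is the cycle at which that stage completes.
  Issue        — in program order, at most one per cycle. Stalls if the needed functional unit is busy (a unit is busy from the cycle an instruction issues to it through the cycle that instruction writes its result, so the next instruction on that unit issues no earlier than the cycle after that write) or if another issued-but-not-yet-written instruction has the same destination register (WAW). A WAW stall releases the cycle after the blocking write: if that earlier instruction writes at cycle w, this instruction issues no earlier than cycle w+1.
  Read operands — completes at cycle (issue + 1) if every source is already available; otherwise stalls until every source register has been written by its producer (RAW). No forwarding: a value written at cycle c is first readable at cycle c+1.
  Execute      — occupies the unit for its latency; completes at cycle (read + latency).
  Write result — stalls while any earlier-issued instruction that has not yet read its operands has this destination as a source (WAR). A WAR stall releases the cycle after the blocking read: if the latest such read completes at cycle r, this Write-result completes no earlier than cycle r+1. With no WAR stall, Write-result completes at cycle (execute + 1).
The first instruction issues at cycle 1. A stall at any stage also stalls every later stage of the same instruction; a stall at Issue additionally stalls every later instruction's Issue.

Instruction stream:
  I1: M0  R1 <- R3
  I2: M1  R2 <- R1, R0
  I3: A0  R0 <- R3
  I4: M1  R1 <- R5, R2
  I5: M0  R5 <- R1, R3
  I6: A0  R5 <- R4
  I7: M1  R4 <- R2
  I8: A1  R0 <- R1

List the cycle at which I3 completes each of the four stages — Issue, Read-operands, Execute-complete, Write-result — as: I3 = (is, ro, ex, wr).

1) issue 1, read 2, done 7, write 8
2) issue 2, read 9, done 14, write 15  <RAW R1: wait I1 write@8>
3) issue 3, read 4, done 5, write 10  <WAR R0: wait I2 read@9>
4) issue 16, read 17, done 22, write 23  <struct: M1 busy until I2 writes@15>
5) issue 17, read 24, done 29, write 30  <RAW R1: wait I4 write@23>
6) issue 31, read 32, done 33, write 34  <WAW R5: wait I5 write@30>
7) issue 32, read 33, done 38, write 39
8) issue 33, read 34, done 36, write 37

I3 = (3, 4, 5, 10)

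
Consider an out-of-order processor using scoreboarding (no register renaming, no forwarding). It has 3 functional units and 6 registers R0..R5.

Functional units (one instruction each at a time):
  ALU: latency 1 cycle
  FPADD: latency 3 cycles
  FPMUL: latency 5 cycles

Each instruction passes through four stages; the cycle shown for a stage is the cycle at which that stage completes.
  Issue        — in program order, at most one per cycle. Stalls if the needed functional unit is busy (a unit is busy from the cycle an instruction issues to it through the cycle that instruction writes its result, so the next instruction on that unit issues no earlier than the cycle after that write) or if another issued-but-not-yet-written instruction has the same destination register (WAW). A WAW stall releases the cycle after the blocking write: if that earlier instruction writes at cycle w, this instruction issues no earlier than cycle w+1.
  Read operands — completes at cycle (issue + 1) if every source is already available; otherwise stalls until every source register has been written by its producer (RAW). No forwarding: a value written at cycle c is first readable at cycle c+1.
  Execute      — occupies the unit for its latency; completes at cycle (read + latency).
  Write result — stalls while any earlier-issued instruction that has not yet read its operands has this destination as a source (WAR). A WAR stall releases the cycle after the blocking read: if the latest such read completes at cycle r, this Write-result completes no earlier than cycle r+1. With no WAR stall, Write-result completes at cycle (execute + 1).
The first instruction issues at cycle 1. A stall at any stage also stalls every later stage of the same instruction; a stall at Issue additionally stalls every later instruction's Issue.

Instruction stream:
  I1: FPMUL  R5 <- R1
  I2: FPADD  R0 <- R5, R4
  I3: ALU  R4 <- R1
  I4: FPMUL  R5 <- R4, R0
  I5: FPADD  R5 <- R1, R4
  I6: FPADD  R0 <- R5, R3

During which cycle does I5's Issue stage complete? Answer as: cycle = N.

cycle = 21

[1] issue I1 (FPMUL)
[2] I1 read-ops; issue I2 (FPADD)
[3] issue I3 (ALU)
[4] I3 read-ops
[5] I3 finished on ALU
[7] I1 finished on FPMUL
[8] I1→R5
[9] I2 read-ops; issue I4 (FPMUL)
[10] I3→R4
[12] I2 finished on FPADD
[13] I2→R0
[14] I4 read-ops
[19] I4 finished on FPMUL
[20] I4→R5
[21] issue I5 (FPADD)
[22] I5 read-ops
[25] I5 finished on FPADD
[26] I5→R5
[27] issue I6 (FPADD)
[28] I6 read-ops
[31] I6 finished on FPADD
[32] I6→R0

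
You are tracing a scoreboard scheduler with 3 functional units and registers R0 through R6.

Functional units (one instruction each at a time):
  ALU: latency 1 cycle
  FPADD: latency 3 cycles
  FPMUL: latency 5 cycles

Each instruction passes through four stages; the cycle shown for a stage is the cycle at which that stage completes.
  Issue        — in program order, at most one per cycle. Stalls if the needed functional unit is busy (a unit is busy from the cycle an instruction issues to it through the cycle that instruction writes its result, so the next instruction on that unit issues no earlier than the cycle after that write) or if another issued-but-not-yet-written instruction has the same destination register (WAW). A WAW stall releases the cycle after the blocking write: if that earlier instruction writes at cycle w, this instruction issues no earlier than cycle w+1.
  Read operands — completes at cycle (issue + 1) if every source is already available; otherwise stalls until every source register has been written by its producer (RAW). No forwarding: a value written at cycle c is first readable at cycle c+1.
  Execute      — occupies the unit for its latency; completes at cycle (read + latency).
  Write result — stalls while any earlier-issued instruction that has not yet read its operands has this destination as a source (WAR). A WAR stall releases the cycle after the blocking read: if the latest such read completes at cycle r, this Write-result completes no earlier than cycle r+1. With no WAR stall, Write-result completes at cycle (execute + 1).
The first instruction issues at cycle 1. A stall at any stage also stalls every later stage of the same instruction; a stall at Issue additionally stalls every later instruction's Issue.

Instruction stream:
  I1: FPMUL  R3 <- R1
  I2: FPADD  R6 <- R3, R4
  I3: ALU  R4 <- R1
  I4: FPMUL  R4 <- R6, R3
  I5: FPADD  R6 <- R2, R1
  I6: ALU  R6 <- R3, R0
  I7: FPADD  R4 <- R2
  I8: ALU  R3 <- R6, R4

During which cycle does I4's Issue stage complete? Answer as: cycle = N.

cycle = 11

c1: I1 issues→FPMUL
c2: I1 reads · I2 issues→FPADD
c3: I3 issues→ALU
c4: I3 reads
c5: I3 exec-done
c7: I1 exec-done
c8: I1 writes R3
c9: I2 reads
c10: I3 writes R4
c11: I4 issues→FPMUL
c12: I2 exec-done
c13: I2 writes R6
c14: I4 reads · I5 issues→FPADD
c15: I5 reads
c18: I5 exec-done
c19: I4 exec-done · I5 writes R6
c20: I4 writes R4 · I6 issues→ALU
c21: I6 reads · I7 issues→FPADD
c22: I6 exec-done · I7 reads
c23: I6 writes R6
c24: I8 issues→ALU
c25: I7 exec-done
c26: I7 writes R4
c27: I8 reads
c28: I8 exec-done
c29: I8 writes R3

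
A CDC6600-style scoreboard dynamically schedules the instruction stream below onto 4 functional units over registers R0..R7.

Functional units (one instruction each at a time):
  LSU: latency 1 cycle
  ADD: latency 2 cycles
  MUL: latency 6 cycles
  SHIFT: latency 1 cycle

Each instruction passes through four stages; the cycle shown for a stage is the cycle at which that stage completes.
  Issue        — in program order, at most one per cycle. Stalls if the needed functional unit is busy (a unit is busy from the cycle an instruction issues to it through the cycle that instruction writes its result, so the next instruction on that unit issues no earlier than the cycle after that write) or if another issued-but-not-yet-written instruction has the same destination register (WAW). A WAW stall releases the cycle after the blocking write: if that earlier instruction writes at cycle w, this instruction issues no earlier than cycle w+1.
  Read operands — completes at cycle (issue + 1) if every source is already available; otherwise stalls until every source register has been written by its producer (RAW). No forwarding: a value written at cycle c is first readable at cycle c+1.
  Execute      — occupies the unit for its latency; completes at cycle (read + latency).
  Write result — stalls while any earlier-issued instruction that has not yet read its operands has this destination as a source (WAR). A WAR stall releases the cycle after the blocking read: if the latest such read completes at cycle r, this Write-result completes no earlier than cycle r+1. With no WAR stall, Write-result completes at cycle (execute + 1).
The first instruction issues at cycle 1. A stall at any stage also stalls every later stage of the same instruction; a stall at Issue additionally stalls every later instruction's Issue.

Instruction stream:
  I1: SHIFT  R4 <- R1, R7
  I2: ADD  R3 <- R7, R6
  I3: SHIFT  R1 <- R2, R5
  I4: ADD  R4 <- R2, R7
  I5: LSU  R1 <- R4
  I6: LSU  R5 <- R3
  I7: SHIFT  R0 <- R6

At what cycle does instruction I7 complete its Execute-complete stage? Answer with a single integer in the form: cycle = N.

[1] I1 dispatched to SHIFT
[2] I1 operands ready; I2 dispatched to ADD
[3] I1 complete; I2 operands ready
[4] R4←I1
[5] I2 complete; I3 dispatched to SHIFT
[6] R3←I2; I3 operands ready
[7] I3 complete; I4 dispatched to ADD
[8] R1←I3; I4 operands ready
[9] I5 dispatched to LSU
[10] I4 complete
[11] R4←I4
[12] I5 operands ready
[13] I5 complete
[14] R1←I5
[15] I6 dispatched to LSU
[16] I6 operands ready; I7 dispatched to SHIFT
[17] I6 complete; I7 operands ready
[18] R5←I6; I7 complete
[19] R0←I7

cycle = 18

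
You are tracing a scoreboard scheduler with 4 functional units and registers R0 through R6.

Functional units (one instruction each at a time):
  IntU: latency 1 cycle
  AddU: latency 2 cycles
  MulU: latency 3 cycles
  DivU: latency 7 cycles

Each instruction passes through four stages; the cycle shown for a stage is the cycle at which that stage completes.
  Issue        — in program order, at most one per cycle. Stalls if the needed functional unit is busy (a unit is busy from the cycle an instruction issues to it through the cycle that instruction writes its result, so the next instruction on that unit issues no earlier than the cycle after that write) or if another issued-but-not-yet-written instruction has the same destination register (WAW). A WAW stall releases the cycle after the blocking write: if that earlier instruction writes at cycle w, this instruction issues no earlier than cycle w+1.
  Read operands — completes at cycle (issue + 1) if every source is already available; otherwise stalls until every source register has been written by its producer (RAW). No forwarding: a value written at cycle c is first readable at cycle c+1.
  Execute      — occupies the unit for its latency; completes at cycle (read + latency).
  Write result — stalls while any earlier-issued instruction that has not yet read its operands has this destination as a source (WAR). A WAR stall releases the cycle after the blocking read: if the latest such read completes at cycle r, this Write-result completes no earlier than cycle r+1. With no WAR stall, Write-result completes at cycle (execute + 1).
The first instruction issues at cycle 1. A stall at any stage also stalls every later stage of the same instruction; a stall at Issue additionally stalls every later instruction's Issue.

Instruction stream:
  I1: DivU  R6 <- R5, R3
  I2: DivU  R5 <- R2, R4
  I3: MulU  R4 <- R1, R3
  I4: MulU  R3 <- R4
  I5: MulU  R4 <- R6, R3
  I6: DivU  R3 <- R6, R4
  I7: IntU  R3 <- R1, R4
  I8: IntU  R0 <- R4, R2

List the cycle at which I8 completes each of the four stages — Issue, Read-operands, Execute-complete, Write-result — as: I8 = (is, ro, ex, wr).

I8 = (43, 44, 45, 46)

[1] I1 dispatched to DivU
[2] I1 operands ready
[9] I1 complete
[10] R6←I1
[11] I2 dispatched to DivU
[12] I2 operands ready; I3 dispatched to MulU
[13] I3 operands ready
[16] I3 complete
[17] R4←I3
[18] I4 dispatched to MulU
[19] I2 complete; I4 operands ready
[20] R5←I2
[22] I4 complete
[23] R3←I4
[24] I5 dispatched to MulU
[25] I5 operands ready; I6 dispatched to DivU
[28] I5 complete
[29] R4←I5
[30] I6 operands ready
[37] I6 complete
[38] R3←I6
[39] I7 dispatched to IntU
[40] I7 operands ready
[41] I7 complete
[42] R3←I7
[43] I8 dispatched to IntU
[44] I8 operands ready
[45] I8 complete
[46] R0←I8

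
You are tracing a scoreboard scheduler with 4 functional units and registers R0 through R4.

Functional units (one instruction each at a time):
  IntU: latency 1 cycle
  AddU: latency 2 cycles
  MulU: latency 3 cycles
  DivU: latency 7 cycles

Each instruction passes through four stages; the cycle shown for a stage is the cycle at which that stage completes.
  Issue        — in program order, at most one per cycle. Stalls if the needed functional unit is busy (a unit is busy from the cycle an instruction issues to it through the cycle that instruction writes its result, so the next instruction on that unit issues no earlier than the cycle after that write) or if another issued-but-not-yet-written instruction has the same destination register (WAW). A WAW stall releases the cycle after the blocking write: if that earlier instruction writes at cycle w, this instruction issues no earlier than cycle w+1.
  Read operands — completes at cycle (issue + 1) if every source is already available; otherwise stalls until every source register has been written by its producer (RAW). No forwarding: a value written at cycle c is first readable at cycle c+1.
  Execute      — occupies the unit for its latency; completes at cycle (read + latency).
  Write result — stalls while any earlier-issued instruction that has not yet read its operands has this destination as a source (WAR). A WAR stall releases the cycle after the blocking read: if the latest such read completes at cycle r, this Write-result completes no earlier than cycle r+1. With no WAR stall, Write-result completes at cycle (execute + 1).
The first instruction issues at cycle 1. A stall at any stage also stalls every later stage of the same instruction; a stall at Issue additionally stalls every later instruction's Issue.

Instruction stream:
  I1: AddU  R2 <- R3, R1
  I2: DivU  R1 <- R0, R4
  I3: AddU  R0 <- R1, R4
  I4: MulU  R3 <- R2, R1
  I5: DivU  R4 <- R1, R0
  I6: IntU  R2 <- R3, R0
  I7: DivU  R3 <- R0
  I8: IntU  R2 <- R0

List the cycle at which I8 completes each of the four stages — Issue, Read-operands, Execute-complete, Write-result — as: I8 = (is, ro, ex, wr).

I8 = (26, 27, 28, 29)

[1] I1 issues→AddU
[2] I1 reads · I2 issues→DivU
[3] I2 reads
[4] I1 exec-done
[5] I1 writes R2
[6] I3 issues→AddU
[7] I4 issues→MulU
[10] I2 exec-done
[11] I2 writes R1
[12] I3 reads · I4 reads · I5 issues→DivU
[13] I6 issues→IntU
[14] I3 exec-done
[15] I3 writes R0 · I4 exec-done
[16] I4 writes R3 · I5 reads
[17] I6 reads
[18] I6 exec-done
[19] I6 writes R2
[23] I5 exec-done
[24] I5 writes R4
[25] I7 issues→DivU
[26] I7 reads · I8 issues→IntU
[27] I8 reads
[28] I8 exec-done
[29] I8 writes R2
[33] I7 exec-done
[34] I7 writes R3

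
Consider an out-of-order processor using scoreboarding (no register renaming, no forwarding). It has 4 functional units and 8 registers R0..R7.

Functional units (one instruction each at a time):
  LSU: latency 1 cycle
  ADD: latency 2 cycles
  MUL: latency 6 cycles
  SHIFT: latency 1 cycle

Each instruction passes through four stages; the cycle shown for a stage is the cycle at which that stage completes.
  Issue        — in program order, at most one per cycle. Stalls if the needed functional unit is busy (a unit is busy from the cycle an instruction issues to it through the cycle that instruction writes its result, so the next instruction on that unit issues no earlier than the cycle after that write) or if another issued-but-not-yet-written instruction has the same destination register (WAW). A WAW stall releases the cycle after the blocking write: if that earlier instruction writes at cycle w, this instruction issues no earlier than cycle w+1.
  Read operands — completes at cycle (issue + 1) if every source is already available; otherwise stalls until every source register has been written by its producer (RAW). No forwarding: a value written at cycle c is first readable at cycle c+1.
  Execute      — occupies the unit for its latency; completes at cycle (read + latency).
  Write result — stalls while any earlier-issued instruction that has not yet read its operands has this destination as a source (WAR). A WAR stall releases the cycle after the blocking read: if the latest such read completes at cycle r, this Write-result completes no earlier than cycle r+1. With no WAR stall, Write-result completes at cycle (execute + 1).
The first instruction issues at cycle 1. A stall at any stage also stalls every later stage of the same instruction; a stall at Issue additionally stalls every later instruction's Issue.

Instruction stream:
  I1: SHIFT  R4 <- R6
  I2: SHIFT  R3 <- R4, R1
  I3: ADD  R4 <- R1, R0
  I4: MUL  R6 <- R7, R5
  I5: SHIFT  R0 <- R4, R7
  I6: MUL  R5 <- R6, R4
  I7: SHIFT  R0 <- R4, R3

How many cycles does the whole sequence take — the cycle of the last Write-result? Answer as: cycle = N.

cycle = 24

c1: issue I1 (SHIFT)
c2: I1 read-ops
c3: I1 finished on SHIFT
c4: I1→R4
c5: issue I2 (SHIFT)
c6: I2 read-ops, issue I3 (ADD)
c7: I2 finished on SHIFT, I3 read-ops, issue I4 (MUL)
c8: I2→R3, I4 read-ops
c9: I3 finished on ADD, issue I5 (SHIFT)
c10: I3→R4
c11: I5 read-ops
c12: I5 finished on SHIFT
c13: I5→R0
c14: I4 finished on MUL
c15: I4→R6
c16: issue I6 (MUL)
c17: I6 read-ops, issue I7 (SHIFT)
c18: I7 read-ops
c19: I7 finished on SHIFT
c20: I7→R0
c23: I6 finished on MUL
c24: I6→R5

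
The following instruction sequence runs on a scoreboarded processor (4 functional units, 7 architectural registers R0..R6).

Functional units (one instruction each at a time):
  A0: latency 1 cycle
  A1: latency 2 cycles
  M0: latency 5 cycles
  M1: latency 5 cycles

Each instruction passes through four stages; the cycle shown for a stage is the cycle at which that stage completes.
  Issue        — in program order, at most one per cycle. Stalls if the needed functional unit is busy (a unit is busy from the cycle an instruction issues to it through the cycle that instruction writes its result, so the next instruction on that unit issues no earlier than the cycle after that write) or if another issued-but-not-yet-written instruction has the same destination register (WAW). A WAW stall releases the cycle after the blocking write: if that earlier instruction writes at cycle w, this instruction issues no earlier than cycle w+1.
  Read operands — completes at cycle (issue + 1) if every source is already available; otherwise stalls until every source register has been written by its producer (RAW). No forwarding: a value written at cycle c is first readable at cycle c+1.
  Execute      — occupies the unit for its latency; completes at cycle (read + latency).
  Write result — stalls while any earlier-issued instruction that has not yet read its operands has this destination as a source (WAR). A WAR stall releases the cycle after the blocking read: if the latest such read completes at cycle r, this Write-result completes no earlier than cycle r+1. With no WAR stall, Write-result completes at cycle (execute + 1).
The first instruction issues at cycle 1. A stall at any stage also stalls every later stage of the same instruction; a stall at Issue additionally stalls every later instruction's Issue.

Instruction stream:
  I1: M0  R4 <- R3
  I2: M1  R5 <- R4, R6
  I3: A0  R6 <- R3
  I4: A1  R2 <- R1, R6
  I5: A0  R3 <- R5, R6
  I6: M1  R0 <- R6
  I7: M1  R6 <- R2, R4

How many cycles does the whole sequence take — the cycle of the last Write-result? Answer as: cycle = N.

cycle = 31

1) issue 1, read 2, done 7, write 8
2) issue 2, read 9, done 14, write 15  <RAW R4: wait I1 write@8>
3) issue 3, read 4, done 5, write 10  <WAR R6: wait I2 read@9>
4) issue 4, read 11, done 13, write 14  <RAW R6: wait I3 write@10>
5) issue 11, read 16, done 17, write 18  <struct: A0 busy until I3 writes@10 / RAW R5: wait I2 write@15>
6) issue 16, read 17, done 22, write 23  <struct: M1 busy until I2 writes@15>
7) issue 24, read 25, done 30, write 31  <struct: M1 busy until I6 writes@23>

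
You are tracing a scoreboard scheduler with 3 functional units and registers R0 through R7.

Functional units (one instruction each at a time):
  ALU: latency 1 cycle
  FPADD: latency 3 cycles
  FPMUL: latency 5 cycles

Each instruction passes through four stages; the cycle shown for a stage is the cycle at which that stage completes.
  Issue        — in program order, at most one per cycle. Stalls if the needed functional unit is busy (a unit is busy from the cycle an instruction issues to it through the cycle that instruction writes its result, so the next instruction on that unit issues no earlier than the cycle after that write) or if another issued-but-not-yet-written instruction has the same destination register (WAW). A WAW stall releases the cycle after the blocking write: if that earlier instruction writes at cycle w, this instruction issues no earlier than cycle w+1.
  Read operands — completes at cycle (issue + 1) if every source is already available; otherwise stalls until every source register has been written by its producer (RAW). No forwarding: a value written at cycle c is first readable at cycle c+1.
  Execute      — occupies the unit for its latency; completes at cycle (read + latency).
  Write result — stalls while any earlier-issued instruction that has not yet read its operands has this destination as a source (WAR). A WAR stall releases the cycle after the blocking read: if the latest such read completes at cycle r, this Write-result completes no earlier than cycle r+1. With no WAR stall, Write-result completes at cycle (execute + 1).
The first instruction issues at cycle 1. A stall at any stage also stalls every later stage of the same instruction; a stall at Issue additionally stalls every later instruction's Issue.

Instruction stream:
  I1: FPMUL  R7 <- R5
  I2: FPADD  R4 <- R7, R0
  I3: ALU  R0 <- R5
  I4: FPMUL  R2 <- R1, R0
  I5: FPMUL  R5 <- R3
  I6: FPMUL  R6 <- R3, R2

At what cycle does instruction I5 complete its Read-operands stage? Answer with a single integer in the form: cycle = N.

[I1] 1/2/7/8
[I2] 2/9/12/13  (RAW R7: wait I1 write@8)
[I3] 3/4/5/10  (WAR R0: wait I2 read@9)
[I4] 9/11/16/17  (struct: FPMUL busy until I1 writes@8; RAW R0: wait I3 write@10)
[I5] 18/19/24/25  (struct: FPMUL busy until I4 writes@17)
[I6] 26/27/32/33  (struct: FPMUL busy until I5 writes@25)

cycle = 19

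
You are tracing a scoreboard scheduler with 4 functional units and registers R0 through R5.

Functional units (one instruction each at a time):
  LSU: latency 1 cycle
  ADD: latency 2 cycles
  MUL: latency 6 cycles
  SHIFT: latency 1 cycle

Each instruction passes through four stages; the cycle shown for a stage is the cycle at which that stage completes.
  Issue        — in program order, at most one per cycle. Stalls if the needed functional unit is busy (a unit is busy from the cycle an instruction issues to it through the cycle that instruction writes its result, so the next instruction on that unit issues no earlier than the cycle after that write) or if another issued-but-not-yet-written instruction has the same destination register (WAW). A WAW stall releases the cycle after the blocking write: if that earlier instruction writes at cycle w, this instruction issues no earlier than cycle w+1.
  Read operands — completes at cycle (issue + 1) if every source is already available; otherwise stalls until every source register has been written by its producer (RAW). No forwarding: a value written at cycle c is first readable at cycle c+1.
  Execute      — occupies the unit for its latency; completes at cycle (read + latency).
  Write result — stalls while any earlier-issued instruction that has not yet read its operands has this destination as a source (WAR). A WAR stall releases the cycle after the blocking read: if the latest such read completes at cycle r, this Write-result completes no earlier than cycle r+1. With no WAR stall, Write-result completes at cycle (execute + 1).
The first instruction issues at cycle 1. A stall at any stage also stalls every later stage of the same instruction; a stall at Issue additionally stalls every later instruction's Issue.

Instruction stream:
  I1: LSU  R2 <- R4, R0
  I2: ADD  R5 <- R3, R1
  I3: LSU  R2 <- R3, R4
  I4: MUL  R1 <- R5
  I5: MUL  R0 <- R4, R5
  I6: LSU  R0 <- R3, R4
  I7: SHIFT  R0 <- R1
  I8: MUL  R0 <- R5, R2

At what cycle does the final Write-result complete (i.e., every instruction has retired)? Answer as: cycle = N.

[1] I1 dispatched to LSU
[2] I1 operands ready · I2 dispatched to ADD
[3] I1 complete · I2 operands ready
[4] R2←I1
[5] I2 complete · I3 dispatched to LSU
[6] R5←I2 · I3 operands ready · I4 dispatched to MUL
[7] I3 complete · I4 operands ready
[8] R2←I3
[13] I4 complete
[14] R1←I4
[15] I5 dispatched to MUL
[16] I5 operands ready
[22] I5 complete
[23] R0←I5
[24] I6 dispatched to LSU
[25] I6 operands ready
[26] I6 complete
[27] R0←I6
[28] I7 dispatched to SHIFT
[29] I7 operands ready
[30] I7 complete
[31] R0←I7
[32] I8 dispatched to MUL
[33] I8 operands ready
[39] I8 complete
[40] R0←I8

cycle = 40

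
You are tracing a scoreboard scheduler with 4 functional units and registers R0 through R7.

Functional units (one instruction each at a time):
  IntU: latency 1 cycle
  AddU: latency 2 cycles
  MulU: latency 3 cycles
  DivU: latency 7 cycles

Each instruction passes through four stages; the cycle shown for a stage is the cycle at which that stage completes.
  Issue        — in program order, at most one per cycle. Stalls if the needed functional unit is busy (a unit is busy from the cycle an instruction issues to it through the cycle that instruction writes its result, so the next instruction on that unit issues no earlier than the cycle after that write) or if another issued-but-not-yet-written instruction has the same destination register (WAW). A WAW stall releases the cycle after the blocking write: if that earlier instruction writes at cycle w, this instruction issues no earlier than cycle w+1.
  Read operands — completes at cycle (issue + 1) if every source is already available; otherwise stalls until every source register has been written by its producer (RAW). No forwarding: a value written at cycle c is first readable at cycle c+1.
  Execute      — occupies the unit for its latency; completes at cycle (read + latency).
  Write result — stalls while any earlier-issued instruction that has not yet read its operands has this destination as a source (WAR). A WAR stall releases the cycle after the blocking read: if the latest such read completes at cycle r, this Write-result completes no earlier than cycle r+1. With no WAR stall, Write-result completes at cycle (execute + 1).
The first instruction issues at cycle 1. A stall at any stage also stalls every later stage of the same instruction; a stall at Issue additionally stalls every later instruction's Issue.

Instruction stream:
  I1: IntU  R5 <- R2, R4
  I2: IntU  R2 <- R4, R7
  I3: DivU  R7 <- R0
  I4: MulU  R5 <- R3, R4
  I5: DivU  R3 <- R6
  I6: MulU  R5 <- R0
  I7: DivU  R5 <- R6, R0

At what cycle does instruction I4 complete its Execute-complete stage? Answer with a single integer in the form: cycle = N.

c1: I1 issues→IntU
c2: I1 reads
c3: I1 exec-done
c4: I1 writes R5
c5: I2 issues→IntU
c6: I2 reads, I3 issues→DivU
c7: I2 exec-done, I3 reads, I4 issues→MulU
c8: I2 writes R2, I4 reads
c11: I4 exec-done
c12: I4 writes R5
c14: I3 exec-done
c15: I3 writes R7
c16: I5 issues→DivU
c17: I5 reads, I6 issues→MulU
c18: I6 reads
c21: I6 exec-done
c22: I6 writes R5
c24: I5 exec-done
c25: I5 writes R3
c26: I7 issues→DivU
c27: I7 reads
c34: I7 exec-done
c35: I7 writes R5

cycle = 11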